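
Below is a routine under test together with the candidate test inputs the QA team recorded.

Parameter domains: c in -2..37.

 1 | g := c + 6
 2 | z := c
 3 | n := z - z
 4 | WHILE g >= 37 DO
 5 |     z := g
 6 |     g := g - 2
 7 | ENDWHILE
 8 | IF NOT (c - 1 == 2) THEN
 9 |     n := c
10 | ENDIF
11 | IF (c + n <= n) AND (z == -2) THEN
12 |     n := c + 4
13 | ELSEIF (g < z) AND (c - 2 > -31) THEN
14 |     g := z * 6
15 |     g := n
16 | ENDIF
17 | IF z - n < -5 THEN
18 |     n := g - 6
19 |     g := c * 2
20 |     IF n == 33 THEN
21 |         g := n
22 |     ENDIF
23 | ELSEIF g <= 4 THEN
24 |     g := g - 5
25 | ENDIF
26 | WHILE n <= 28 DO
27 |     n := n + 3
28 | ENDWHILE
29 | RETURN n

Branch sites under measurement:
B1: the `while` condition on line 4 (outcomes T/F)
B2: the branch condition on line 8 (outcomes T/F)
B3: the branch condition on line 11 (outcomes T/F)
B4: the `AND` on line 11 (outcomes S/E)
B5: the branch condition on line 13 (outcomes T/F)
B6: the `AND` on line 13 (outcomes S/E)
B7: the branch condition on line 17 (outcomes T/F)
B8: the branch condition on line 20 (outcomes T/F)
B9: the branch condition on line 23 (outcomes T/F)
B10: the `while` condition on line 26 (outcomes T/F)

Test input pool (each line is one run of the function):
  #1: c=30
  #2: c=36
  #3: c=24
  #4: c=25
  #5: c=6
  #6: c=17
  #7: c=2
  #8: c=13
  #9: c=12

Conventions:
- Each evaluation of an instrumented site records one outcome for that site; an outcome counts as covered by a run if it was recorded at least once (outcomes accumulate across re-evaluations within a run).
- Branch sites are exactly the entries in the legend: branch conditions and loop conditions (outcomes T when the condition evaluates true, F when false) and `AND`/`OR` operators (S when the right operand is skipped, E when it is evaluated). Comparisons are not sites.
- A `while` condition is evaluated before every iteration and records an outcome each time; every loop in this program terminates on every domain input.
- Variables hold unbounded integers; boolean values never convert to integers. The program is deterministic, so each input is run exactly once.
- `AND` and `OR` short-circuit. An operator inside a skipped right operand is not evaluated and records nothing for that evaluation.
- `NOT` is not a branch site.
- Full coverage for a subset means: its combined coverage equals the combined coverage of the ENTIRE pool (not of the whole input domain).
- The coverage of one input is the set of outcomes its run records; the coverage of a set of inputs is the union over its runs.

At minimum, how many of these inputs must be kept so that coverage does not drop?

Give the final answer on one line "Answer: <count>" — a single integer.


test 1 (c=30) fires B1->F, B2->T, B4->S, B3->F, B6->S, B5->F, B7->F, B9->F, B10->F; hits B1=F, B2=T, B3=F, B4=S, B5=F, B6=S, B7=F, B9=F, B10=F
test 2 (c=36) fires B1->T, B1->T, B1->T, B1->F, B2->T, B4->S, B3->F, B6->E, B5->T, B7->F, B9->F, B10->F; hits B1=T, B1=F, B2=T, B3=F, B4=S, B5=T, B6=E, B7=F, B9=F, B10=F
test 3 (c=24) fires B1->F, B2->T, B4->S, B3->F, B6->S, B5->F, B7->F, B9->F, B10->T, B10->T, B10->F; hits B1=F, B2=T, B3=F, B4=S, B5=F, B6=S, B7=F, B9=F, B10=T, B10=F
test 4 (c=25) fires B1->F, B2->T, B4->S, B3->F, B6->S, B5->F, B7->F, B9->F, B10->T, B10->T, B10->F; hits B1=F, B2=T, B3=F, B4=S, B5=F, B6=S, B7=F, B9=F, B10=T, B10=F
test 5 (c=6) fires B1->F, B2->T, B4->S, B3->F, B6->S, B5->F, B7->F, B9->F, B10->T, B10->T, B10->T, B10->T, B10->T, B10->T, ...; hits B1=F, B2=T, B3=F, B4=S, B5=F, B6=S, B7=F, B9=F, B10=T, B10=F
test 6 (c=17) fires B1->F, B2->T, B4->S, B3->F, B6->S, B5->F, B7->F, B9->F, B10->T, B10->T, B10->T, B10->T, B10->F; hits B1=F, B2=T, B3=F, B4=S, B5=F, B6=S, B7=F, B9=F, B10=T, B10=F
test 7 (c=2) fires B1->F, B2->T, B4->S, B3->F, B6->S, B5->F, B7->F, B9->F, B10->T, B10->T, B10->T, B10->T, B10->T, B10->T, ...; hits B1=F, B2=T, B3=F, B4=S, B5=F, B6=S, B7=F, B9=F, B10=T, B10=F
test 8 (c=13) fires B1->F, B2->T, B4->S, B3->F, B6->S, B5->F, B7->F, B9->F, B10->T, B10->T, B10->T, B10->T, B10->T, B10->T, ...; hits B1=F, B2=T, B3=F, B4=S, B5=F, B6=S, B7=F, B9=F, B10=T, B10=F
test 9 (c=12) fires B1->F, B2->T, B4->S, B3->F, B6->S, B5->F, B7->F, B9->F, B10->T, B10->T, B10->T, B10->T, B10->T, B10->T, ...; hits B1=F, B2=T, B3=F, B4=S, B5=F, B6=S, B7=F, B9=F, B10=T, B10=F
the full pool covers 13 outcomes: B1=T, B1=F, B2=T, B3=F, B4=S, B5=T, B5=F, B6=S, B6=E, B7=F, B9=F, B10=T, B10=F
no size-1 subset reaches all 13 outcomes (best union: 10/13)
inputs {2, 3} (size 2) cover everything; no size-2 subset with a lexicographically smaller index list covers all 13
Answer: 2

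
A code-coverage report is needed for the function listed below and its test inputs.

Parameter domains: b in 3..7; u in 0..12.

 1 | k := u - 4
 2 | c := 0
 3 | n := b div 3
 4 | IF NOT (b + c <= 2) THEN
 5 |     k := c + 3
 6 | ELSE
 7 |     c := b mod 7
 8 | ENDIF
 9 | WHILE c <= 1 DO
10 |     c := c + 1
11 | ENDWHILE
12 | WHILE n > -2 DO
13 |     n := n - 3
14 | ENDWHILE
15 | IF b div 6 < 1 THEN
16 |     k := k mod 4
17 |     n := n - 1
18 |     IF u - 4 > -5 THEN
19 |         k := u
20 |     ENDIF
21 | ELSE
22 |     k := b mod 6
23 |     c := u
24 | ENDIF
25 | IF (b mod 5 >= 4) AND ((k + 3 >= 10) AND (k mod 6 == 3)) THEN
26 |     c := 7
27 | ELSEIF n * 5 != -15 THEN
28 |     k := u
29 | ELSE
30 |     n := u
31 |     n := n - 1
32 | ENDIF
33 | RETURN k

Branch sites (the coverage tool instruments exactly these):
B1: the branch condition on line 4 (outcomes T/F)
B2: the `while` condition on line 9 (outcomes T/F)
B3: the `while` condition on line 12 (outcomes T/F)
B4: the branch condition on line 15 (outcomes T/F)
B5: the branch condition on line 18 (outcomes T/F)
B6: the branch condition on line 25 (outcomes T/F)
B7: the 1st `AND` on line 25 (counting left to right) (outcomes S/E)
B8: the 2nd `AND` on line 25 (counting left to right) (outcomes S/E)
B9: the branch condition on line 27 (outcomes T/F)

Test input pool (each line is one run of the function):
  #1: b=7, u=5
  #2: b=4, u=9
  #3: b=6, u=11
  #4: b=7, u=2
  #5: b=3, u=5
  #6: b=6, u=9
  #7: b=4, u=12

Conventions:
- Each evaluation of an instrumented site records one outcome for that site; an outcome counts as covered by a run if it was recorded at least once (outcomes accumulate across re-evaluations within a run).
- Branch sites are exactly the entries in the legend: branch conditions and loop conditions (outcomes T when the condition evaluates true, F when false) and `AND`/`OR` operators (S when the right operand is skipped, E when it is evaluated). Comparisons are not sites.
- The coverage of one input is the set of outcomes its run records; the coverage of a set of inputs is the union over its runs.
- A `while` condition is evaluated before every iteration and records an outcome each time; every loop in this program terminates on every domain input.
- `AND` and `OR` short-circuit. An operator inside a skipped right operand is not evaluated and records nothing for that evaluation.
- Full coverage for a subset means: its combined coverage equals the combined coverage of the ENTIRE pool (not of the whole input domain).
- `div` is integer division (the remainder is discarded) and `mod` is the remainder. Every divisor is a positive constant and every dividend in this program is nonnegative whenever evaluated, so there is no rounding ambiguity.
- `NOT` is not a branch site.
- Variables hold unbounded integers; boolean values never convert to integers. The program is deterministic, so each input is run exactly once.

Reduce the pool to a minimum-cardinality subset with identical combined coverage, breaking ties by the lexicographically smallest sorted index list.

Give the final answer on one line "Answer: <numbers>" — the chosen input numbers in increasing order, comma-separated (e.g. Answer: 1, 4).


input #1, b=7, u=5: events B1->T, B2->T, B2->T, B2->F, B3->T, B3->T, B3->F, B4->F, B7->S, B6->F, B9->T; outcomes B1=T, B2=T, B2=F, B3=T, B3=F, B4=F, B6=F, B7=S, B9=T
input #2, b=4, u=9: events B1->T, B2->T, B2->T, B2->F, B3->T, B3->F, B4->T, B5->T, B7->E, B8->E, B6->T; outcomes B1=T, B2=T, B2=F, B3=T, B3=F, B4=T, B5=T, B6=T, B7=E, B8=E
input #3, b=6, u=11: events B1->T, B2->T, B2->T, B2->F, B3->T, B3->T, B3->F, B4->F, B7->S, B6->F, B9->T; outcomes B1=T, B2=T, B2=F, B3=T, B3=F, B4=F, B6=F, B7=S, B9=T
input #4, b=7, u=2: events B1->T, B2->T, B2->T, B2->F, B3->T, B3->T, B3->F, B4->F, B7->S, B6->F, B9->T; outcomes B1=T, B2=T, B2=F, B3=T, B3=F, B4=F, B6=F, B7=S, B9=T
input #5, b=3, u=5: events B1->T, B2->T, B2->T, B2->F, B3->T, B3->F, B4->T, B5->T, B7->S, B6->F, B9->F; outcomes B1=T, B2=T, B2=F, B3=T, B3=F, B4=T, B5=T, B6=F, B7=S, B9=F
input #6, b=6, u=9: events B1->T, B2->T, B2->T, B2->F, B3->T, B3->T, B3->F, B4->F, B7->S, B6->F, B9->T; outcomes B1=T, B2=T, B2=F, B3=T, B3=F, B4=F, B6=F, B7=S, B9=T
input #7, b=4, u=12: events B1->T, B2->T, B2->T, B2->F, B3->T, B3->F, B4->T, B5->T, B7->E, B8->E, B6->F, B9->F; outcomes B1=T, B2=T, B2=F, B3=T, B3=F, B4=T, B5=T, B6=F, B7=E, B8=E, B9=F
the full pool covers 15 outcomes: B1=T, B2=T, B2=F, B3=T, B3=F, B4=T, B4=F, B5=T, B6=T, B6=F, B7=S, B7=E, B8=E, B9=T, B9=F
checked all size-1 subsets: none covers 15 outcomes (max 11/15)
checked all size-2 subsets: none covers 15 outcomes (max 14/15)
inputs {1, 2, 5} (size 3) cover everything; no size-3 subset with a lexicographically smaller index list covers all 15
Answer: 1, 2, 5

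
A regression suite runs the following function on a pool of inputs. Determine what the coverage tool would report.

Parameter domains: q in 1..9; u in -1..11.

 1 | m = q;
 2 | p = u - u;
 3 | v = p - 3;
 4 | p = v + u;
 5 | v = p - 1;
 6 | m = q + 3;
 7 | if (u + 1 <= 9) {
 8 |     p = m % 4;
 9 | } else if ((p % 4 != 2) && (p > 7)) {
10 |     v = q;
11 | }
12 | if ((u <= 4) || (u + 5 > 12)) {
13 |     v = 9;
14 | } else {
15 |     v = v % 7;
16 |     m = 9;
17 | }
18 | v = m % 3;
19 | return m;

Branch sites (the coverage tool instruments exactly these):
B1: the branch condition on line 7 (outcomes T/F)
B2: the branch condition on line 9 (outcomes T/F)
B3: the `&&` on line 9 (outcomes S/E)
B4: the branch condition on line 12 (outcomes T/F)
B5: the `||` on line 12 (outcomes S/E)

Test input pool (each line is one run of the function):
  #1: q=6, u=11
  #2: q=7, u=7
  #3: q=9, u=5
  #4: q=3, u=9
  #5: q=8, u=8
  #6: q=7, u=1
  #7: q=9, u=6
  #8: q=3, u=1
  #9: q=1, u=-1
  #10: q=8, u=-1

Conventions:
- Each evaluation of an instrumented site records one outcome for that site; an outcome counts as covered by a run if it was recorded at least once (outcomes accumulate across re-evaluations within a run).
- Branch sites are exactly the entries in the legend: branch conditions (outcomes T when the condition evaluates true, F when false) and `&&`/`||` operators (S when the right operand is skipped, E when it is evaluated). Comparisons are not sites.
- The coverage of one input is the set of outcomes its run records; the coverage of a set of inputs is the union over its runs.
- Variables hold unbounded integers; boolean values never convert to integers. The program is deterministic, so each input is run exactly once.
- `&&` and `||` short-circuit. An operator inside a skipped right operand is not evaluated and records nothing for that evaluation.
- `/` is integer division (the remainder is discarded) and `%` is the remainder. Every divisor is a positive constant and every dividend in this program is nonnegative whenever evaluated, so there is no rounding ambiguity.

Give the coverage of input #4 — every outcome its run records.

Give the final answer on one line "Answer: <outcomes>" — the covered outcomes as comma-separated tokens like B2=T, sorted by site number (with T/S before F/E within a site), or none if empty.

Simulating input #4 (q=3, u=9) step by step:
  B1->F, B3->S, B2->F, B5->E, B4->T
as a set, this run covers: B1=F, B2=F, B3=S, B4=T, B5=E

Answer: B1=F, B2=F, B3=S, B4=T, B5=E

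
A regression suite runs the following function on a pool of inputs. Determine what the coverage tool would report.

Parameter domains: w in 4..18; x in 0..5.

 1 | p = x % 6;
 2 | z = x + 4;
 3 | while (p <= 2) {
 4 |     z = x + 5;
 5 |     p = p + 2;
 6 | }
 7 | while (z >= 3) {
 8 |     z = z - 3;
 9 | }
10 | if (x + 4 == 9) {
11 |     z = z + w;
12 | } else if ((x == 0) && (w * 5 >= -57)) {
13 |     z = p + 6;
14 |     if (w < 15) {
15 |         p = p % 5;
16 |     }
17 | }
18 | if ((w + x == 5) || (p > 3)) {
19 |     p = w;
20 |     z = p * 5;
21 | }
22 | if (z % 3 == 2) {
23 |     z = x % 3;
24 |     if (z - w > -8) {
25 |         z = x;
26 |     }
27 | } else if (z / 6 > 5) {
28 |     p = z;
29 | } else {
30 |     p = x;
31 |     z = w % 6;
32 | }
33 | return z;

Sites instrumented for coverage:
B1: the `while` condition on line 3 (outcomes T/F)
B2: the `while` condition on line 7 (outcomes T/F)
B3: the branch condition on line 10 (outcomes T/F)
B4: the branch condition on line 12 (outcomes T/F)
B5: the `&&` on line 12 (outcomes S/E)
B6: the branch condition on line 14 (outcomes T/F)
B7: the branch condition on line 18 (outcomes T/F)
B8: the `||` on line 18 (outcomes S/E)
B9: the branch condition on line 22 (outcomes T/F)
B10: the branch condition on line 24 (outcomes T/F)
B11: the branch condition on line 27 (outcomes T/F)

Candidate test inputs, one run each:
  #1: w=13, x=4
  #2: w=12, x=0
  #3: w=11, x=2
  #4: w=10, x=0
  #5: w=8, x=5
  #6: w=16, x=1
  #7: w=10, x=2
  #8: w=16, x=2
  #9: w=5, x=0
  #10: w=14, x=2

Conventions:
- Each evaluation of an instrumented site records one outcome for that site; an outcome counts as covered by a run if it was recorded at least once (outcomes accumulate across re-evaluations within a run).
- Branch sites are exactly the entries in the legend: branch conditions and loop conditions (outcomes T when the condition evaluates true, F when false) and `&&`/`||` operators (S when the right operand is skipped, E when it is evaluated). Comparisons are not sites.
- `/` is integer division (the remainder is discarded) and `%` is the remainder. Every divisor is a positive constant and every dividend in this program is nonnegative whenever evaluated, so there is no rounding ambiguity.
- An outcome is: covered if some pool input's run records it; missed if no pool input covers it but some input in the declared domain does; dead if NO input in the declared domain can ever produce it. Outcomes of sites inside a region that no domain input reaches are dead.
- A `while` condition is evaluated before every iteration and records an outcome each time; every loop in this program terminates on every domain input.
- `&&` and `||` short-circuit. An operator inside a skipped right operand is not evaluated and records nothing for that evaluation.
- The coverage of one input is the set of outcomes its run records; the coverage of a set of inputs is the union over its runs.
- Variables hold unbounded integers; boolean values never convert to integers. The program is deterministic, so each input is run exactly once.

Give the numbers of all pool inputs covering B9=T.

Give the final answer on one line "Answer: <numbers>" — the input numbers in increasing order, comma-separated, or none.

input #1 (w=13, x=4): produces B9=T
input #2 (w=12, x=0): does not produce B9=T
input #3 (w=11, x=2): does not produce B9=T
input #4 (w=10, x=0): produces B9=T
input #5 (w=8, x=5): does not produce B9=T
input #6 (w=16, x=1): does not produce B9=T
input #7 (w=10, x=2): produces B9=T
input #8 (w=16, x=2): produces B9=T
input #9 (w=5, x=0): does not produce B9=T
input #10 (w=14, x=2): does not produce B9=T

Answer: 1, 4, 7, 8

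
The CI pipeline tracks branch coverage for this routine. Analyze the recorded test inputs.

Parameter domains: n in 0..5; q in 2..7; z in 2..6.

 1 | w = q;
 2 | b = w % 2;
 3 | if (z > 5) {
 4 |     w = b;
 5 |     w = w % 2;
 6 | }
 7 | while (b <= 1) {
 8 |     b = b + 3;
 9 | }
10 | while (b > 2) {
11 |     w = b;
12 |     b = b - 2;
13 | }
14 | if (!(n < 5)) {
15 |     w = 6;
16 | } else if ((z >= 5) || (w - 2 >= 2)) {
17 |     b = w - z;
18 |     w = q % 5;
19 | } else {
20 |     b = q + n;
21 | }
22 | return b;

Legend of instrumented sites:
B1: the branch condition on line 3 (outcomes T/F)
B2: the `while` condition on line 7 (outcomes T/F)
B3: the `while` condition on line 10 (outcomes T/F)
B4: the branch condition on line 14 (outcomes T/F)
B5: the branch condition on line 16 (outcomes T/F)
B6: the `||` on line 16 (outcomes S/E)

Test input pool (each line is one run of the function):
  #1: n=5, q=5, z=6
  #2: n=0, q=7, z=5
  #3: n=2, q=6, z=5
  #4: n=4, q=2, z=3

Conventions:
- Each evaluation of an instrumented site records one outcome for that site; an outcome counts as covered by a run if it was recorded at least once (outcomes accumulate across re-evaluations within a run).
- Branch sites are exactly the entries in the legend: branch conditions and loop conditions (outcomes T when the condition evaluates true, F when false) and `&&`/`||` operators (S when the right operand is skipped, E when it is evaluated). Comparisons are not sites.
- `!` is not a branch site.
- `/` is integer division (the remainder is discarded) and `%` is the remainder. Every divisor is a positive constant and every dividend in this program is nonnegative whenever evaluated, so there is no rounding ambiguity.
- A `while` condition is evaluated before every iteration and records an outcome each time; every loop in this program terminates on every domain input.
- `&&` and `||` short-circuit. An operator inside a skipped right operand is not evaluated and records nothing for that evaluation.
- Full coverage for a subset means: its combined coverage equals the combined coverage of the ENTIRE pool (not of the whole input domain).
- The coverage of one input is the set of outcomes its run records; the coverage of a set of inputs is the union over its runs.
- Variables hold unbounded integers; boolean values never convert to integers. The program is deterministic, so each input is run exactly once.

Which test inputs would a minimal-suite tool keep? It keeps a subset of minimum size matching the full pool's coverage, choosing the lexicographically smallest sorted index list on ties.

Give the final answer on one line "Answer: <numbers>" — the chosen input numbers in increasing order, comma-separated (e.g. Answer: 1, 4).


input #1, n=5, q=5, z=6: events B1->T, B2->T, B2->F, B3->T, B3->F, B4->T; outcomes B1=T, B2=T, B2=F, B3=T, B3=F, B4=T
input #2, n=0, q=7, z=5: events B1->F, B2->T, B2->F, B3->T, B3->F, B4->F, B6->S, B5->T; outcomes B1=F, B2=T, B2=F, B3=T, B3=F, B4=F, B5=T, B6=S
input #3, n=2, q=6, z=5: events B1->F, B2->T, B2->F, B3->T, B3->F, B4->F, B6->S, B5->T; outcomes B1=F, B2=T, B2=F, B3=T, B3=F, B4=F, B5=T, B6=S
input #4, n=4, q=2, z=3: events B1->F, B2->T, B2->F, B3->T, B3->F, B4->F, B6->E, B5->F; outcomes B1=F, B2=T, B2=F, B3=T, B3=F, B4=F, B5=F, B6=E
the full pool covers 12 outcomes: B1=T, B1=F, B2=T, B2=F, B3=T, B3=F, B4=T, B4=F, B5=T, B5=F, B6=S, B6=E
no size-1 subset reaches all 12 outcomes (best union: 8/12)
no size-2 subset reaches all 12 outcomes (best union: 10/12)
inputs {1, 2, 4} (size 3) cover everything; no size-3 subset with a lexicographically smaller index list covers all 12
Answer: 1, 2, 4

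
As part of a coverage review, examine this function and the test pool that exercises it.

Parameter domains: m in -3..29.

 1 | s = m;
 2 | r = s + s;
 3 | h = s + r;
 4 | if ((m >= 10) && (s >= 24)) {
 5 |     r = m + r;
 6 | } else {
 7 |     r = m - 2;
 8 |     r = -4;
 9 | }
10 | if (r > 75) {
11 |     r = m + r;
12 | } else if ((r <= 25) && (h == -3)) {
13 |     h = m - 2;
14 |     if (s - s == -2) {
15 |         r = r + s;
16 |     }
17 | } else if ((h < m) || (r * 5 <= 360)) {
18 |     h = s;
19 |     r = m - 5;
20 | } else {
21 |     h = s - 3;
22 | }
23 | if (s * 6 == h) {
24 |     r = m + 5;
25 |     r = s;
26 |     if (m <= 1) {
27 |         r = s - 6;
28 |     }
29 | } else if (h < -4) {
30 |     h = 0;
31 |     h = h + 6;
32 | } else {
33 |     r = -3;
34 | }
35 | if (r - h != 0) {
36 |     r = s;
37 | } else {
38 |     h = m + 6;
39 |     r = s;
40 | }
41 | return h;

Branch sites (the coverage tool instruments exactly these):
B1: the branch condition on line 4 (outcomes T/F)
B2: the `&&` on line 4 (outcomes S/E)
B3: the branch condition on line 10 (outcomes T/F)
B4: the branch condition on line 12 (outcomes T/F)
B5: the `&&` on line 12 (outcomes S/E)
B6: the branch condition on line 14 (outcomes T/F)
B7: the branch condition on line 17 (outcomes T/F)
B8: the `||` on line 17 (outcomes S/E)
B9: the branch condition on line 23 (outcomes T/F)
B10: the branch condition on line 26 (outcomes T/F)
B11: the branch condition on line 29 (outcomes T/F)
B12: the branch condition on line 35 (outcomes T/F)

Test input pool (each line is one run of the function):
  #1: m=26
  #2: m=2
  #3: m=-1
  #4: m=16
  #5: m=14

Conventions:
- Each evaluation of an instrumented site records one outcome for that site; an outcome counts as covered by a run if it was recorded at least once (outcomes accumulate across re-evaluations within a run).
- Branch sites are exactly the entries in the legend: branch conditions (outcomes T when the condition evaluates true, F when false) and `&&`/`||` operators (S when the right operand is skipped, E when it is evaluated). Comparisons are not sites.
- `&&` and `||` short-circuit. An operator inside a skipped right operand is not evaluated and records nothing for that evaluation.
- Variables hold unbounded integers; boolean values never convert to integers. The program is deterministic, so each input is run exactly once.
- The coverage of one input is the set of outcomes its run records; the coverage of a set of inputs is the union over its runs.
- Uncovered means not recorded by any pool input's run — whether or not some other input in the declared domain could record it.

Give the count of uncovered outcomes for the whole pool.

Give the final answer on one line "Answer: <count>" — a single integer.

#1 (m=26) -> covered: B1=T, B2=E, B3=T, B9=F, B11=F, B12=T
#2 (m=2) -> covered: B1=F, B2=S, B3=F, B4=F, B5=E, B7=T, B8=E, B9=F, B11=F, B12=T
#3 (m=-1) -> covered: B1=F, B2=S, B3=F, B4=T, B5=E, B6=F, B9=F, B11=F, B12=F
#4 (m=16) -> covered: B1=F, B2=E, B3=F, B4=F, B5=E, B7=T, B8=E, B9=F, B11=F, B12=T
#5 (m=14) -> covered: B1=F, B2=E, B3=F, B4=F, B5=E, B7=T, B8=E, B9=F, B11=F, B12=T
union over the pool: B1=T, B1=F, B2=S, B2=E, B3=T, B3=F, B4=T, B4=F, B5=E, B6=F, B7=T, B8=E, B9=F, B11=F, B12=T, B12=F
uncovered (8 of 24): B5=S, B6=T, B7=F, B8=S, B9=T, B10=T, B10=F, B11=T

Answer: 8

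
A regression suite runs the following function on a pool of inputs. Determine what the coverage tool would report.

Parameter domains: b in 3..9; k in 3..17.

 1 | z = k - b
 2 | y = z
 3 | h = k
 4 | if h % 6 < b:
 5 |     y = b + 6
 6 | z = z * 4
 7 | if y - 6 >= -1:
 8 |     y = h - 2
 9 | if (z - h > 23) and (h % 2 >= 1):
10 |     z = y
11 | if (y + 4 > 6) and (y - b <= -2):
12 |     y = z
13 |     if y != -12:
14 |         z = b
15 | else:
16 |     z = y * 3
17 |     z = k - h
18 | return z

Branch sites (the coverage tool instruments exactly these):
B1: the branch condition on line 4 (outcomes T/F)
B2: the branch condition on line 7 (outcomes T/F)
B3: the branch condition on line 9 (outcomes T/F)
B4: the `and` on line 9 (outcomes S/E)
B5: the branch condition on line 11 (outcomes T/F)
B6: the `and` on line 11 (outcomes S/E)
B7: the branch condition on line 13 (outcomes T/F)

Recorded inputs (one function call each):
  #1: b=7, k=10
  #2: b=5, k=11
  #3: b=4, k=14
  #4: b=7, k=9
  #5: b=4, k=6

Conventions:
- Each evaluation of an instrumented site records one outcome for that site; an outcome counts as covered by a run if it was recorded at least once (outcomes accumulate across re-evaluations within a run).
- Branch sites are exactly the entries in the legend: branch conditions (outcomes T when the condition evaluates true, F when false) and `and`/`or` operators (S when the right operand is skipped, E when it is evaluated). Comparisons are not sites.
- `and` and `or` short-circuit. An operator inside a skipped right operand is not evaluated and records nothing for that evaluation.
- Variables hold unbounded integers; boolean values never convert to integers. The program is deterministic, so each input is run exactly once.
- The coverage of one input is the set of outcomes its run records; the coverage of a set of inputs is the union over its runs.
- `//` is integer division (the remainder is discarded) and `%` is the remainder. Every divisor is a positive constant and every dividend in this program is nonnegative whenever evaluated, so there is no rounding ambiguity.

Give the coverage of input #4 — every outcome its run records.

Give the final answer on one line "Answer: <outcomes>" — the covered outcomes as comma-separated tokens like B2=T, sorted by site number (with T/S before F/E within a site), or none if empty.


Tracing the run of input #4 (b=7, k=9):
  B1->T, B2->T, B4->S, B3->F, B6->E, B5->F
collecting distinct outcomes: B1=T, B2=T, B3=F, B4=S, B5=F, B6=E
Answer: B1=T, B2=T, B3=F, B4=S, B5=F, B6=E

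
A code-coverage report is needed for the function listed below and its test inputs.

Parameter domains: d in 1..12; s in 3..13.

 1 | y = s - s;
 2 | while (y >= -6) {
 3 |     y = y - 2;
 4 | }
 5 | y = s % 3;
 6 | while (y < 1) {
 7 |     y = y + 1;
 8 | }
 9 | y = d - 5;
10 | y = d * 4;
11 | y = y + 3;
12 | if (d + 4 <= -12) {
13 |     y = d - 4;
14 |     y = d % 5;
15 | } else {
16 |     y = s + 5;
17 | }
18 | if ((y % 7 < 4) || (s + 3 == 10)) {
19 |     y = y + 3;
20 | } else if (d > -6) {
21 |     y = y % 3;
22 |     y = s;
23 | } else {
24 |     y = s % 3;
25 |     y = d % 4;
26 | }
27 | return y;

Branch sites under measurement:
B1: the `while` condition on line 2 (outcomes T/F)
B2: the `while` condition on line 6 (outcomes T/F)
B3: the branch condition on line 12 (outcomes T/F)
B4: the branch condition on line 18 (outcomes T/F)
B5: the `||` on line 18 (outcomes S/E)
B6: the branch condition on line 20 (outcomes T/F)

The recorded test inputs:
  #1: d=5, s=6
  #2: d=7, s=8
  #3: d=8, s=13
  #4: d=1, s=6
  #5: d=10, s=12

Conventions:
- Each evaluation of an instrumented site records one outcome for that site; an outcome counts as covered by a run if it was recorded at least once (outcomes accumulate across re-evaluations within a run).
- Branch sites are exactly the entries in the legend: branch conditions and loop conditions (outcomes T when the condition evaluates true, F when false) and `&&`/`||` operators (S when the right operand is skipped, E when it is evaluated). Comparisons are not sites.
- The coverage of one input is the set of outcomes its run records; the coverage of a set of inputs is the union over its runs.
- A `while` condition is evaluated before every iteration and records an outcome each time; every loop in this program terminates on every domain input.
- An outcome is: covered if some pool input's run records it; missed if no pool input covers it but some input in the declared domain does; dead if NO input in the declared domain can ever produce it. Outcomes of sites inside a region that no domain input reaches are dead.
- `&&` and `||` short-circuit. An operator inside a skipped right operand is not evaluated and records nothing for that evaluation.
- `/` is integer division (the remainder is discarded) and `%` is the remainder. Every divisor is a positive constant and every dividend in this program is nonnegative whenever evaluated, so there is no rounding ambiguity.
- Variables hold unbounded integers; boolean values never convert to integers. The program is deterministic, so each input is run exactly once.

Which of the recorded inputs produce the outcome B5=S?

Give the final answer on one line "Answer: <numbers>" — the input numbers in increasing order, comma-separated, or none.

input #1 (d=5, s=6): does not produce B5=S
input #2 (d=7, s=8): does not produce B5=S
input #3 (d=8, s=13): does not produce B5=S
input #4 (d=1, s=6): does not produce B5=S
input #5 (d=10, s=12): produces B5=S

Answer: 5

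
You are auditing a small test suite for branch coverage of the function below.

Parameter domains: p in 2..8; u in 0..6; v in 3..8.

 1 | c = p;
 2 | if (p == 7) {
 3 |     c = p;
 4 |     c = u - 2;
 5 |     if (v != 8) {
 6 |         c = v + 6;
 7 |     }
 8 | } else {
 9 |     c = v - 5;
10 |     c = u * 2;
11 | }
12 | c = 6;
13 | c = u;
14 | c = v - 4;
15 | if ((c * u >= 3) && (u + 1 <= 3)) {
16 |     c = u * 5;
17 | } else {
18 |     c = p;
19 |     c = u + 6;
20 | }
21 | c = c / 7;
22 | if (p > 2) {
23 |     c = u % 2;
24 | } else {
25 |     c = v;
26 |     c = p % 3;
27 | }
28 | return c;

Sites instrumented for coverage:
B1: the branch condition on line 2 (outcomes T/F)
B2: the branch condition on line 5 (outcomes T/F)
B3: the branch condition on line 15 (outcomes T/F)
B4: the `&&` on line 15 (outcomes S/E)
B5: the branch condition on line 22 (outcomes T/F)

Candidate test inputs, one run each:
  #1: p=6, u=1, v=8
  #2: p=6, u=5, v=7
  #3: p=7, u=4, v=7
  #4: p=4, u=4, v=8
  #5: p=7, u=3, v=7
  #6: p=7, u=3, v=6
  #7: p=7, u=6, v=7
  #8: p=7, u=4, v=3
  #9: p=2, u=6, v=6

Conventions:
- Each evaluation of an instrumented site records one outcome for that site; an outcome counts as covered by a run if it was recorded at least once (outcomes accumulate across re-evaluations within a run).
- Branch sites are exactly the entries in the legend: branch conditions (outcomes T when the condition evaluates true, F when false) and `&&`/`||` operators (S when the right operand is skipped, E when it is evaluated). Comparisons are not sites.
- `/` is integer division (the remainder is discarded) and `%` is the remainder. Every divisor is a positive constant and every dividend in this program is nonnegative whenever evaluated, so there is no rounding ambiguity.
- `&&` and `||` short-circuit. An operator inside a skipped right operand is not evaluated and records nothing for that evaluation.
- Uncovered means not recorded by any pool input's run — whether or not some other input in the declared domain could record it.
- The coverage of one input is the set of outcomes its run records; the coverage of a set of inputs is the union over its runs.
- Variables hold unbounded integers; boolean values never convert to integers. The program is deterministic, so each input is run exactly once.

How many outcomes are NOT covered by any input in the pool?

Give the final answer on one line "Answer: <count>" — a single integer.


input #1 (p=6, u=1, v=8): events B1->F, B4->E, B3->T, B5->T; covers B1=F, B3=T, B4=E, B5=T
input #2 (p=6, u=5, v=7): events B1->F, B4->E, B3->F, B5->T; covers B1=F, B3=F, B4=E, B5=T
input #3 (p=7, u=4, v=7): events B1->T, B2->T, B4->E, B3->F, B5->T; covers B1=T, B2=T, B3=F, B4=E, B5=T
input #4 (p=4, u=4, v=8): events B1->F, B4->E, B3->F, B5->T; covers B1=F, B3=F, B4=E, B5=T
input #5 (p=7, u=3, v=7): events B1->T, B2->T, B4->E, B3->F, B5->T; covers B1=T, B2=T, B3=F, B4=E, B5=T
input #6 (p=7, u=3, v=6): events B1->T, B2->T, B4->E, B3->F, B5->T; covers B1=T, B2=T, B3=F, B4=E, B5=T
input #7 (p=7, u=6, v=7): events B1->T, B2->T, B4->E, B3->F, B5->T; covers B1=T, B2=T, B3=F, B4=E, B5=T
input #8 (p=7, u=4, v=3): events B1->T, B2->T, B4->S, B3->F, B5->T; covers B1=T, B2=T, B3=F, B4=S, B5=T
input #9 (p=2, u=6, v=6): events B1->F, B4->E, B3->F, B5->F; covers B1=F, B3=F, B4=E, B5=F
union over the pool: B1=T, B1=F, B2=T, B3=T, B3=F, B4=S, B4=E, B5=T, B5=F
uncovered (1 of 10): B2=F
Answer: 1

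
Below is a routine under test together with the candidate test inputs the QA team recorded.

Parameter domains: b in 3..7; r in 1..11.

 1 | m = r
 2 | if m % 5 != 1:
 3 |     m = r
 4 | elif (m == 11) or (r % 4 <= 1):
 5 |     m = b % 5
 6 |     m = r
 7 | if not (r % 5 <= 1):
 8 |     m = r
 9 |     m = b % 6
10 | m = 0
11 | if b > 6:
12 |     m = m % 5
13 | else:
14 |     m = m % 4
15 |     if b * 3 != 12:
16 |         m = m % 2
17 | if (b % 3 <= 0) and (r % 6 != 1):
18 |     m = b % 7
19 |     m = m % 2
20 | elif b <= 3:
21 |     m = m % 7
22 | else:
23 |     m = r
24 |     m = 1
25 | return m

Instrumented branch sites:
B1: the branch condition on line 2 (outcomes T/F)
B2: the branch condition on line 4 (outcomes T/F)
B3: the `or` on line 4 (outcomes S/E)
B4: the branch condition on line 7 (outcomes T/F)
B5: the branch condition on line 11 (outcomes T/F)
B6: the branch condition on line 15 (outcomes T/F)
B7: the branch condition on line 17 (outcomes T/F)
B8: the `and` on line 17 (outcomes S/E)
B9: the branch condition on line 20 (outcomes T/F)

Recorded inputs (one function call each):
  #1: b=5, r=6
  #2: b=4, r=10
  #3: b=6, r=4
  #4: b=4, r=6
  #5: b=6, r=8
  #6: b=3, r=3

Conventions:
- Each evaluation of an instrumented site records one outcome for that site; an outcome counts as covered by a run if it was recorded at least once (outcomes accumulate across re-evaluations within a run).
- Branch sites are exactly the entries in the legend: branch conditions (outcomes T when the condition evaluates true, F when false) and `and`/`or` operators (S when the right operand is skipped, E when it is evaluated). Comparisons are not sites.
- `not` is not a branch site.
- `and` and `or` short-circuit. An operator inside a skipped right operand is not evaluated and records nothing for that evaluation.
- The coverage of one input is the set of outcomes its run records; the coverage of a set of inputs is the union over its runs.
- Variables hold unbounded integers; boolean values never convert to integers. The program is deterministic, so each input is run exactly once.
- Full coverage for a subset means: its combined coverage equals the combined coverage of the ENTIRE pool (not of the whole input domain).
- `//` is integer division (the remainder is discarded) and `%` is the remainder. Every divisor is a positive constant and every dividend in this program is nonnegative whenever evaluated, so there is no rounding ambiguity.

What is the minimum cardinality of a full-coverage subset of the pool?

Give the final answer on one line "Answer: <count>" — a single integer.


input #1 (b=5, r=6): events B1->F, B3->E, B2->F, B4->F, B5->F, B6->T, B8->S, B7->F, B9->F; covers B1=F, B2=F, B3=E, B4=F, B5=F, B6=T, B7=F, B8=S, B9=F
input #2 (b=4, r=10): events B1->T, B4->F, B5->F, B6->F, B8->S, B7->F, B9->F; covers B1=T, B4=F, B5=F, B6=F, B7=F, B8=S, B9=F
input #3 (b=6, r=4): events B1->T, B4->T, B5->F, B6->T, B8->E, B7->T; covers B1=T, B4=T, B5=F, B6=T, B7=T, B8=E
input #4 (b=4, r=6): events B1->F, B3->E, B2->F, B4->F, B5->F, B6->F, B8->S, B7->F, B9->F; covers B1=F, B2=F, B3=E, B4=F, B5=F, B6=F, B7=F, B8=S, B9=F
input #5 (b=6, r=8): events B1->T, B4->T, B5->F, B6->T, B8->E, B7->T; covers B1=T, B4=T, B5=F, B6=T, B7=T, B8=E
input #6 (b=3, r=3): events B1->T, B4->T, B5->F, B6->T, B8->E, B7->T; covers B1=T, B4=T, B5=F, B6=T, B7=T, B8=E
pool-wide coverage (14 outcomes): B1=T, B1=F, B2=F, B3=E, B4=T, B4=F, B5=F, B6=T, B6=F, B7=T, B7=F, B8=S, B8=E, B9=F
no size-1 subset reaches all 14 outcomes (best union: 9/14)
inputs {3, 4} (size 2) cover everything; no size-2 subset with a lexicographically smaller index list covers all 14
Answer: 2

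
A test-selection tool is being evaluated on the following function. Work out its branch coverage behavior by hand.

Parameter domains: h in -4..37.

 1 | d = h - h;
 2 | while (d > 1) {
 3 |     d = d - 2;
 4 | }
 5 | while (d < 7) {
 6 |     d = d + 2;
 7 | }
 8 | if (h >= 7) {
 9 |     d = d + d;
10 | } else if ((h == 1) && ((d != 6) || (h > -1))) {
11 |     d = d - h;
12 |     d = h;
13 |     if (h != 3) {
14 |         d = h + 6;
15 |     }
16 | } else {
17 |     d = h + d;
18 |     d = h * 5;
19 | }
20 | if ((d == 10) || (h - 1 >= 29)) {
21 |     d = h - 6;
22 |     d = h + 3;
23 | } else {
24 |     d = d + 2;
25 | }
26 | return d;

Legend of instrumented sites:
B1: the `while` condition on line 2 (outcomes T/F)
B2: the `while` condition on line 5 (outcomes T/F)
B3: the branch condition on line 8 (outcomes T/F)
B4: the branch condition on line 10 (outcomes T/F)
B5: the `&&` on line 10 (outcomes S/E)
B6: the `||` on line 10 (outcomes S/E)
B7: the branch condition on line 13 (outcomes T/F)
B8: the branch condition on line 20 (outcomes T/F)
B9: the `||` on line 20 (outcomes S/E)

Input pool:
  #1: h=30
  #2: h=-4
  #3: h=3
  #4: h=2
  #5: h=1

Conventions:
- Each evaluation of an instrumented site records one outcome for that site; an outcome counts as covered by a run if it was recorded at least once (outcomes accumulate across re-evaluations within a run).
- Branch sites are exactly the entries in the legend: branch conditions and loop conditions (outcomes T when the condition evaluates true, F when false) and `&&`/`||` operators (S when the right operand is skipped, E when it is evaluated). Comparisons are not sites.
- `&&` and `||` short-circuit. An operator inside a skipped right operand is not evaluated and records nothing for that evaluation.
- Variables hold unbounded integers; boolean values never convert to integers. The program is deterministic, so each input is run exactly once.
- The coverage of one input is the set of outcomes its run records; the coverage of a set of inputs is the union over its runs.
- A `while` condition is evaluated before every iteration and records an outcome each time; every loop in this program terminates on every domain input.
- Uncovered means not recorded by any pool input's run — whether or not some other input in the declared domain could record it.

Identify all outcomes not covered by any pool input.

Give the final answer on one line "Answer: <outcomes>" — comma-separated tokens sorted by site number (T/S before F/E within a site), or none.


test 1 (h=30) fires B1->F, B2->T, B2->T, B2->T, B2->T, B2->F, B3->T, B9->E, B8->T; hits B1=F, B2=T, B2=F, B3=T, B8=T, B9=E
test 2 (h=-4) fires B1->F, B2->T, B2->T, B2->T, B2->T, B2->F, B3->F, B5->S, B4->F, B9->E, B8->F; hits B1=F, B2=T, B2=F, B3=F, B4=F, B5=S, B8=F, B9=E
test 3 (h=3) fires B1->F, B2->T, B2->T, B2->T, B2->T, B2->F, B3->F, B5->S, B4->F, B9->E, B8->F; hits B1=F, B2=T, B2=F, B3=F, B4=F, B5=S, B8=F, B9=E
test 4 (h=2) fires B1->F, B2->T, B2->T, B2->T, B2->T, B2->F, B3->F, B5->S, B4->F, B9->S, B8->T; hits B1=F, B2=T, B2=F, B3=F, B4=F, B5=S, B8=T, B9=S
test 5 (h=1) fires B1->F, B2->T, B2->T, B2->T, B2->T, B2->F, B3->F, B5->E, B6->S, B4->T, B7->T, B9->E, B8->F; hits B1=F, B2=T, B2=F, B3=F, B4=T, B5=E, B6=S, B7=T, B8=F, B9=E
union over the pool: B1=F, B2=T, B2=F, B3=T, B3=F, B4=T, B4=F, B5=S, B5=E, B6=S, B7=T, B8=T, B8=F, B9=S, B9=E
uncovered (3 of 18): B1=T, B6=E, B7=F
Answer: B1=T, B6=E, B7=F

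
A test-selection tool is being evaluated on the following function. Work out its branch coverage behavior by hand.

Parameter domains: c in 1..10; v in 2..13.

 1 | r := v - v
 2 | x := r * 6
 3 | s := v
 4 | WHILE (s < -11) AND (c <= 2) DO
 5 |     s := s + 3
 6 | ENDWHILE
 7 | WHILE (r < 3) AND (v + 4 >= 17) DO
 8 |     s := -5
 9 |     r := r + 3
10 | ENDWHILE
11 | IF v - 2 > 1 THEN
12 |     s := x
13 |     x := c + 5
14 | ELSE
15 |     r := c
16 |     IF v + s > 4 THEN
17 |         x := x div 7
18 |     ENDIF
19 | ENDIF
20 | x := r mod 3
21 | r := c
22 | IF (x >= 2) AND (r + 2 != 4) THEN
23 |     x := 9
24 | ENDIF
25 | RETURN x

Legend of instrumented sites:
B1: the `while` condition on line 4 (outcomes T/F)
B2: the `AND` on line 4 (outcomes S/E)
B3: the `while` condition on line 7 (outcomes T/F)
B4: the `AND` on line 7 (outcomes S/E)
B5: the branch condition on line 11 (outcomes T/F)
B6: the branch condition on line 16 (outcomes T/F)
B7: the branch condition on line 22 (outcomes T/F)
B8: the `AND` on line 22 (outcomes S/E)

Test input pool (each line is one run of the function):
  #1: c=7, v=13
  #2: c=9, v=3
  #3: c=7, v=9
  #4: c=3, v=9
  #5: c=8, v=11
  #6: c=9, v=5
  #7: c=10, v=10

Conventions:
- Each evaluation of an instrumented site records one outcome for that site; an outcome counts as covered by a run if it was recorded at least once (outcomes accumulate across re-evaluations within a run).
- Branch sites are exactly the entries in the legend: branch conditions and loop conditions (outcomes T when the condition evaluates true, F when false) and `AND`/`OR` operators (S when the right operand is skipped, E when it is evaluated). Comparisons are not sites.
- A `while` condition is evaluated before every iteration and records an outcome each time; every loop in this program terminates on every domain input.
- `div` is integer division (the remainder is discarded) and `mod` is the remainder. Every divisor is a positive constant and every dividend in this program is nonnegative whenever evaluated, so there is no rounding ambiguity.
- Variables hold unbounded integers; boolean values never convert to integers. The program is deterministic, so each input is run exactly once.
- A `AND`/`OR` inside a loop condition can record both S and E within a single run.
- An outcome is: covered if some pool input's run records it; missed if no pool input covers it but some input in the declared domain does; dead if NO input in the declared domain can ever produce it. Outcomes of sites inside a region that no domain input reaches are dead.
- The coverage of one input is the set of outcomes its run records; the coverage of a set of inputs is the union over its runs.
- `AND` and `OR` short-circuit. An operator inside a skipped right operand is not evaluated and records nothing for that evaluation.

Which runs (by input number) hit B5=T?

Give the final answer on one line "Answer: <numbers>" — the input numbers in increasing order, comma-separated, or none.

input #1 (c=7, v=13): produces B5=T
input #2 (c=9, v=3): does not produce B5=T
input #3 (c=7, v=9): produces B5=T
input #4 (c=3, v=9): produces B5=T
input #5 (c=8, v=11): produces B5=T
input #6 (c=9, v=5): produces B5=T
input #7 (c=10, v=10): produces B5=T

Answer: 1, 3, 4, 5, 6, 7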